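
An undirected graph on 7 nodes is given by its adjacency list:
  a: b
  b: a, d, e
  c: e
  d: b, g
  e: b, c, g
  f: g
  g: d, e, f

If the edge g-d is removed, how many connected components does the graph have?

1

g and d are still connected via g-e-b-d, so the component count stays at 1.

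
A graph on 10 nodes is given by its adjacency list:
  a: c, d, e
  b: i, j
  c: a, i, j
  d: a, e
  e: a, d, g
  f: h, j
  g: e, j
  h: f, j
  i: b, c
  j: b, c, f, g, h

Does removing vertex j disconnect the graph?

Yes

Deleting j raises the number of components from 1 to 2, so j is a cut vertex.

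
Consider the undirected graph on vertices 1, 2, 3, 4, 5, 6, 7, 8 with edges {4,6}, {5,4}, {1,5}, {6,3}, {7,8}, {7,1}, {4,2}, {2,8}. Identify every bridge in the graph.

The edges on the cycle 7-1-5-4-2-8-7 are not bridges since each lies on that cycle.
But removing 6–3 disconnects 6 from 3; removing 4–6 disconnects 4 from 6 — these are bridges.

3-6, 4-6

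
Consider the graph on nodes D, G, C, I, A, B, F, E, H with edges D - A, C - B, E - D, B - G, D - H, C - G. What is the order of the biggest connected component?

4

F is isolated — a component by itself.
I is isolated — a component by itself.
Starting from B we can reach B, C, G. That is one component of size 3.
Starting from A we can reach A, D, E, H. That is one component of size 4.
The largest has 4 vertices.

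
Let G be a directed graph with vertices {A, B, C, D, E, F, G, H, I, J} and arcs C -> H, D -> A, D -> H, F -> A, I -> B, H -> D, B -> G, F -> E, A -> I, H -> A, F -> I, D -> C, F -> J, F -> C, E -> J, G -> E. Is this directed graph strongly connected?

There is no directed path from C to F, so the graph is not strongly connected.

No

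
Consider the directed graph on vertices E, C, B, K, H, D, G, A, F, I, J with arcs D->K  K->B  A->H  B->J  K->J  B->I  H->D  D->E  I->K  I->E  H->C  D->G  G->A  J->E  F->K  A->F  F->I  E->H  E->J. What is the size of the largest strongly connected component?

{A, B, D, E, F, G, H, I, J, K} are all mutually reachable — one SCC of size 10.
{C} is an SCC by itself.
The largest has 10 vertices.

10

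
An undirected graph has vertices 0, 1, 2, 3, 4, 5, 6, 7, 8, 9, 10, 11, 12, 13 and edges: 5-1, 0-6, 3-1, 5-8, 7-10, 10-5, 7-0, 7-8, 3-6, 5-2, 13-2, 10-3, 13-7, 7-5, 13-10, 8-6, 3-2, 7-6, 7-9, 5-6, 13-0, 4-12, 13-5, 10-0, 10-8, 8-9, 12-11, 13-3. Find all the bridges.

The edges on the cycle 7-0-6-7 are not bridges since each lies on that cycle.
But removing 12-11 disconnects 12 from 11; removing 4-12 disconnects 4 from 12 — these are bridges.

11-12, 12-4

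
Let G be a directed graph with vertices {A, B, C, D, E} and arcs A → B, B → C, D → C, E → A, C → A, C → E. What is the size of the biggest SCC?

{A, B, C, E} are all mutually reachable — one SCC of size 4.
{D} is an SCC by itself.
The largest has 4 vertices.

4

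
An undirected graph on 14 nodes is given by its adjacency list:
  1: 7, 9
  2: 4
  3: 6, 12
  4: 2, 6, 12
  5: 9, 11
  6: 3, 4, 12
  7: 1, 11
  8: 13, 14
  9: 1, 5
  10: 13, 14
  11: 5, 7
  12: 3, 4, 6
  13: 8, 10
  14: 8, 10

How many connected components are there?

3

Starting from 8 we can reach 8, 10, 13, 14. That is one component of size 4.
Starting from 1 we can reach 1, 5, 7, 9, 11. That is one component of size 5.
Starting from 2 we can reach 2, 3, 4, 6, 12. That is one component of size 5.
Total: 3 components.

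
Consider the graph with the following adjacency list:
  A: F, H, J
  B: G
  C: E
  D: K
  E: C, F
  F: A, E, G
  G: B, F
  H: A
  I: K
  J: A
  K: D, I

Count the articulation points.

Removing A increases the component count from 2 to 4, so A is a cut vertex.
Removing E increases the component count from 2 to 3, so E is a cut vertex.
Removing F increases the component count from 2 to 4, so F is a cut vertex.
Likewise G, K are cut vertices.
By contrast removing B leaves 2 components; it is not a cut vertex. No other vertex is a cut vertex either.

5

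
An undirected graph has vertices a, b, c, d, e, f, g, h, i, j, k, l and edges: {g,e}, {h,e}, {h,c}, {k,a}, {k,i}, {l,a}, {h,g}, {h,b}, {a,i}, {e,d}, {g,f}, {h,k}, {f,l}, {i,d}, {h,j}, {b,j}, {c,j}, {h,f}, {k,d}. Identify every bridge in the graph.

none

The edges on the cycle h-c-j-h are not bridges since each lies on that cycle.
Every edge lies on some cycle, so there are no bridges.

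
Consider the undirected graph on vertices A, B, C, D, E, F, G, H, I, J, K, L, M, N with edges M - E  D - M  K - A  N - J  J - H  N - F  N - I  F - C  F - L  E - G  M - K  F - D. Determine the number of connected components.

B is isolated — a component by itself.
Starting from A we can reach A, C, D, E, F, G, H, I, J, K, L, M, N. That is one component of size 13.
Total: 2 components.

2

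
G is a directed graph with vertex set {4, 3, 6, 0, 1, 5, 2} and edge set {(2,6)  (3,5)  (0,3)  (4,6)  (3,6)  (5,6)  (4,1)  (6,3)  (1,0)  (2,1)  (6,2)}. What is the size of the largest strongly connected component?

{0, 1, 2, 3, 5, 6} are all mutually reachable — one SCC of size 6.
{4} is an SCC by itself.
The largest has 6 vertices.

6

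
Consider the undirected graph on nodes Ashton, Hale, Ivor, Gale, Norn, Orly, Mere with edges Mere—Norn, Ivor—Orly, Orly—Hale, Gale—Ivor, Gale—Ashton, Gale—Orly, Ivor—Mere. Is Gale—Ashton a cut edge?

Yes

Removing Gale—Ashton leaves no path between Gale and Ashton: the component count goes from 1 to 2. So it is a bridge.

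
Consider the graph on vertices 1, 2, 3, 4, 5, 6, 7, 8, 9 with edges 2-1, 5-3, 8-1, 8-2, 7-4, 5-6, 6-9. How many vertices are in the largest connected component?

Starting from 4 we can reach 4, 7. That is one component of size 2.
Starting from 1 we can reach 1, 2, 8. That is one component of size 3.
Starting from 3 we can reach 3, 5, 6, 9. That is one component of size 4.
The largest has 4 vertices.

4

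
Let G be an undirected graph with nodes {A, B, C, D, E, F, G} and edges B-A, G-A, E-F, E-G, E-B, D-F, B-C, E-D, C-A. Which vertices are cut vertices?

E

Removing E increases the component count from 1 to 2, so E is a cut vertex.
By contrast removing C leaves 1 component; it is not a cut vertex. No other vertex is a cut vertex either.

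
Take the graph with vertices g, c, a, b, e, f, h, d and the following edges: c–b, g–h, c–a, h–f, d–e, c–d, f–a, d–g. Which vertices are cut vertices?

Removing c increases the component count from 1 to 2, so c is a cut vertex.
Removing d increases the component count from 1 to 2, so d is a cut vertex.
By contrast removing h leaves 1 component; it is not a cut vertex. No other vertex is a cut vertex either.

c, d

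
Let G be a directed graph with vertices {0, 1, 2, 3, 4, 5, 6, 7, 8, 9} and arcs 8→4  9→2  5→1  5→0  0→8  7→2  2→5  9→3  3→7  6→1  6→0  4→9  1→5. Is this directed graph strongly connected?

There is no directed path from 9 to 6, so the graph is not strongly connected.

No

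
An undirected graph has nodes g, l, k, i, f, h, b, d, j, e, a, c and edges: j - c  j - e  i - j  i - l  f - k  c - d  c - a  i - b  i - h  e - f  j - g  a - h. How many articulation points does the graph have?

5

Removing c increases the component count from 1 to 2, so c is a cut vertex.
Removing e increases the component count from 1 to 2, so e is a cut vertex.
Removing f increases the component count from 1 to 2, so f is a cut vertex.
Likewise i, j are cut vertices.
By contrast removing h leaves 1 component; it is not a cut vertex. No other vertex is a cut vertex either.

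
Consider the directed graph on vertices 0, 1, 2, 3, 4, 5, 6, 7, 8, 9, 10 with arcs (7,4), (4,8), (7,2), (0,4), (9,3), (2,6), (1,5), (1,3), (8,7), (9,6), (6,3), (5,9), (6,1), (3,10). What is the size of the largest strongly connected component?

4

{1, 5, 6, 9} are all mutually reachable — one SCC of size 4.
{4, 7, 8} are all mutually reachable — one SCC of size 3.
{2} is an SCC by itself.
{0} is an SCC by itself.
{3} is an SCC by itself.
(and 1 more singleton SCC)
The largest has 4 vertices.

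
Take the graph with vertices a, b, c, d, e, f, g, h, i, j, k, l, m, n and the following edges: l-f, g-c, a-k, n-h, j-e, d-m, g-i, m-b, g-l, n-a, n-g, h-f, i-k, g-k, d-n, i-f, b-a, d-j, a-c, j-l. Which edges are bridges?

e-j

The edges on the cycle d-m-b-a-c-g-n-d are not bridges since each lies on that cycle.
But removing j-e disconnects j from e — this is a bridge.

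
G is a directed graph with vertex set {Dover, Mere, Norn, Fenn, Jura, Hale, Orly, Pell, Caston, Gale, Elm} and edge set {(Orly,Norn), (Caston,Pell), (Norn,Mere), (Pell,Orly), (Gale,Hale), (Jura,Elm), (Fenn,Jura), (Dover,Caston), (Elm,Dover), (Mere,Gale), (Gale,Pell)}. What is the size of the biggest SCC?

5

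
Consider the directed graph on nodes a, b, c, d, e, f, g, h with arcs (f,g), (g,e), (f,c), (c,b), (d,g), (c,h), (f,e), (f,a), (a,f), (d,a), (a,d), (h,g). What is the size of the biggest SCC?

3

{a, d, f} are all mutually reachable — one SCC of size 3.
{b} is an SCC by itself.
{h} is an SCC by itself.
{g} is an SCC by itself.
{e} is an SCC by itself.
(and 1 more singleton SCC)
The largest has 3 vertices.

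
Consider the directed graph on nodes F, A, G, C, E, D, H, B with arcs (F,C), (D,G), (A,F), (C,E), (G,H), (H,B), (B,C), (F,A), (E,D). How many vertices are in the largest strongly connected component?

6

{B, C, D, E, G, H} are all mutually reachable — one SCC of size 6.
{A, F} are all mutually reachable — one SCC of size 2.
The largest has 6 vertices.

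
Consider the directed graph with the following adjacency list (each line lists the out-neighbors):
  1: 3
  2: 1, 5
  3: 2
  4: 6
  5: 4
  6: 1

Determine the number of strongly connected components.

{1, 2, 3, 4, 5, 6} are all mutually reachable — one SCC of size 6.
That gives 1 strongly connected component.

1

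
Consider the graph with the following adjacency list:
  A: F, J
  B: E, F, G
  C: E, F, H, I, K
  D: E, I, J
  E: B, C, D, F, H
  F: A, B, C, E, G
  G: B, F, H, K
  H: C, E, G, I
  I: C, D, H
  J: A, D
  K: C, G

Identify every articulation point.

Removing J, for instance, still leaves 1 component. No single vertex removal increases the component count — the graph has no articulation points.

none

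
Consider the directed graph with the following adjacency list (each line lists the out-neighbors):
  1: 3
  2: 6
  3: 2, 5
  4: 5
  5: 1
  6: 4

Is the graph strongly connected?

Yes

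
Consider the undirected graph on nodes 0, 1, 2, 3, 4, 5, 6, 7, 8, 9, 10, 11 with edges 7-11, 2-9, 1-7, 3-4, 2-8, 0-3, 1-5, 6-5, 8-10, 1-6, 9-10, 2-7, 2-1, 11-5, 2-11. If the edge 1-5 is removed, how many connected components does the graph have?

2

1 and 5 are still connected via 1-6-5, so the component count stays at 2.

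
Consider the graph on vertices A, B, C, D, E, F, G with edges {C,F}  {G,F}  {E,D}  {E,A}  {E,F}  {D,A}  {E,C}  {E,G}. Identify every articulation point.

E

Removing E increases the component count from 2 to 3, so E is a cut vertex.
By contrast removing D leaves 2 components; it is not a cut vertex. No other vertex is a cut vertex either.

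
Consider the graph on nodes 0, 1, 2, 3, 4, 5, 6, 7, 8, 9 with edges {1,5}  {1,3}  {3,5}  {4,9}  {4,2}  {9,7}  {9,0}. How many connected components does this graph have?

4

6 is isolated — a component by itself.
8 is isolated — a component by itself.
Starting from 1 we can reach 1, 3, 5. That is one component of size 3.
Starting from 0 we can reach 0, 2, 4, 7, 9. That is one component of size 5.
Total: 4 components.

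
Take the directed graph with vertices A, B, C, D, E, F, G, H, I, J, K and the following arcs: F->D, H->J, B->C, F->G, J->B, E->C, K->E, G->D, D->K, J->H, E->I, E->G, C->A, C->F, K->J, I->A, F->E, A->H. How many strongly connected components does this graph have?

{A, B, C, D, E, F, G, H, I, J, K} are all mutually reachable — one SCC of size 11.
That gives 1 strongly connected component.

1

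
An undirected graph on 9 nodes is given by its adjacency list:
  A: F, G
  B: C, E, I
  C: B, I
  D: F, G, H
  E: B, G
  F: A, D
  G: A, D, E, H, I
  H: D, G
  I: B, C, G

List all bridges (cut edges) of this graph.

The edges on the cycle I-C-B-I are not bridges since each lies on that cycle.
Every edge lies on some cycle, so there are no bridges.

none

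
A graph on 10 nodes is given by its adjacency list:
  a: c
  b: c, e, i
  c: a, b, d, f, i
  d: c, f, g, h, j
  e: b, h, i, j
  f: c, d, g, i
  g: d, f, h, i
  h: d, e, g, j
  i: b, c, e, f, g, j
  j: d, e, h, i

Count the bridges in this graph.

The edges on the cycle g-f-c-d-j-h-g are not bridges since each lies on that cycle.
But removing a-c disconnects a from c — this is a bridge.

1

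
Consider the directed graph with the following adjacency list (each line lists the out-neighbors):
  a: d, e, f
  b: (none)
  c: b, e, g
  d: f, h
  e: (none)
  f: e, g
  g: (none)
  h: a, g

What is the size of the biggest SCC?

{a, d, h} are all mutually reachable — one SCC of size 3.
{b} is an SCC by itself.
{c} is an SCC by itself.
{g} is an SCC by itself.
{f} is an SCC by itself.
(and 1 more singleton SCC)
The largest has 3 vertices.

3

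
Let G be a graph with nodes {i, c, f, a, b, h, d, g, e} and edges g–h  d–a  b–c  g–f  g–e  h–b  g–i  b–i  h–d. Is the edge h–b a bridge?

After removing h–b, the path h-g-i-b still connects them, so the edge is not a bridge.

No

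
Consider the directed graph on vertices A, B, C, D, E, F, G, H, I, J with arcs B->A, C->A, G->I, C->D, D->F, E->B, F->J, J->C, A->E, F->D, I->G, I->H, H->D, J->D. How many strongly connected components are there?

{C, D, F, J} are all mutually reachable — one SCC of size 4.
{A, B, E} are all mutually reachable — one SCC of size 3.
{G, I} are all mutually reachable — one SCC of size 2.
{H} is an SCC by itself.
That gives 4 strongly connected components.

4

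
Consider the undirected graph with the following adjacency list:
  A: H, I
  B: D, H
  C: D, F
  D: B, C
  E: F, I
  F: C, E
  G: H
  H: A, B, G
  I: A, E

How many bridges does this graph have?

1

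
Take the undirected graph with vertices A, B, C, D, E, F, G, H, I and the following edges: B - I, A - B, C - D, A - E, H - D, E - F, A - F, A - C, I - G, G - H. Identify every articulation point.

A

Removing A increases the component count from 1 to 2, so A is a cut vertex.
By contrast removing E leaves 1 component; it is not a cut vertex. No other vertex is a cut vertex either.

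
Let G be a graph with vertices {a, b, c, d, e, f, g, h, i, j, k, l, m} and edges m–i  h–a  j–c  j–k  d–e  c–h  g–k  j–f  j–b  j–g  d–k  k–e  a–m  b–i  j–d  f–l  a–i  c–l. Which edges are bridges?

none

The edges on the cycle j-d-e-k-j are not bridges since each lies on that cycle.
Every edge lies on some cycle, so there are no bridges.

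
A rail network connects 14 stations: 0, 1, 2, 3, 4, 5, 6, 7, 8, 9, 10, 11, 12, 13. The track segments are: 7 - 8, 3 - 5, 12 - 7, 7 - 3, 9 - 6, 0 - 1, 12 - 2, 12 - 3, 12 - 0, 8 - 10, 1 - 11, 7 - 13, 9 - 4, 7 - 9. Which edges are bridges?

0-1, 0-12, 1-11, 10-8, 12-2, 13-7, 3-5, 4-9, 6-9, 7-8, 7-9

The edges on the cycle 12-7-3-12 are not bridges since each lies on that cycle.
But removing 5 - 3 disconnects 5 from 3; removing 9 - 4 disconnects 9 from 4; removing 10 - 8 disconnects 10 from 8; removing 12 - 0 disconnects 12 from 0 — these are bridges.
In total 11 edges are bridges.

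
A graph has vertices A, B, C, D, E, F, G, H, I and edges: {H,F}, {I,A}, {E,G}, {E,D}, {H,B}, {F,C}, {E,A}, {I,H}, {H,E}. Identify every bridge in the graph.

B-H, C-F, D-E, E-G, F-H

The edges on the cycle I-H-E-A-I are not bridges since each lies on that cycle.
But removing H-B disconnects H from B; removing E-D disconnects E from D; removing E-G disconnects E from G; removing H-F disconnects H from F — these are bridges.
In total 5 edges are bridges.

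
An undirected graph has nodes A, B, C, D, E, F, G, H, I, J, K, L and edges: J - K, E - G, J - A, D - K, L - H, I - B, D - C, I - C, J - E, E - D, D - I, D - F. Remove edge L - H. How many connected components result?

3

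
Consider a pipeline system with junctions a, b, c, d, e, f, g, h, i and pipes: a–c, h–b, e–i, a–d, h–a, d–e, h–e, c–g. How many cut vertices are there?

Removing a increases the component count from 2 to 3, so a is a cut vertex.
Removing c increases the component count from 2 to 3, so c is a cut vertex.
Removing e increases the component count from 2 to 3, so e is a cut vertex.
Likewise h is a cut vertex.
By contrast removing b leaves 2 components; it is not a cut vertex. No other vertex is a cut vertex either.

4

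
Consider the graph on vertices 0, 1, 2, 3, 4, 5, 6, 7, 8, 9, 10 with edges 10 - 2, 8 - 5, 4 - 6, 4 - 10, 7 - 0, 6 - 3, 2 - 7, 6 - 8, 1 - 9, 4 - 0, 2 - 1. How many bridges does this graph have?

6

The edges on the cycle 4-10-2-7-0-4 are not bridges since each lies on that cycle.
But removing 3 - 6 disconnects 3 from 6; removing 4 - 6 disconnects 4 from 6; removing 2 - 1 disconnects 2 from 1; removing 8 - 5 disconnects 8 from 5 — these are bridges.
In total 6 edges are bridges.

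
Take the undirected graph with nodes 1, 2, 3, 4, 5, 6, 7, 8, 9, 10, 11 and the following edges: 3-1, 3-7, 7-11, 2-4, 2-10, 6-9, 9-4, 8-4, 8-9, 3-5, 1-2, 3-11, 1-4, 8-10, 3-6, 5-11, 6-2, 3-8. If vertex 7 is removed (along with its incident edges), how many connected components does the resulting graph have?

1

With 7 gone, the remaining components are: {1, 2, 3, 4, 5, 6, 8, 9, 10, 11}.
That is 1 component.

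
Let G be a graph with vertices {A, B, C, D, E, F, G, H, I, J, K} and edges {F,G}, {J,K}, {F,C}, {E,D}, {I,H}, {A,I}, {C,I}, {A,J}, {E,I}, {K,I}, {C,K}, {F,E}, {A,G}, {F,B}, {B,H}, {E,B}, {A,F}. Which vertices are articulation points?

Removing E increases the component count from 1 to 2, so E is a cut vertex.
By contrast removing I leaves 1 component; it is not a cut vertex. No other vertex is a cut vertex either.

E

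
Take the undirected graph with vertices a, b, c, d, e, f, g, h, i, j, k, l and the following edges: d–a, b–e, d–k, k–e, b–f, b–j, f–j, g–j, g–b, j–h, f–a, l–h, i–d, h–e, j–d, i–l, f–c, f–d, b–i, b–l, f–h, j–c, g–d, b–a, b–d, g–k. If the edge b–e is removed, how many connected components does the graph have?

b and e are still connected via b-f-h-e, so the component count stays at 1.

1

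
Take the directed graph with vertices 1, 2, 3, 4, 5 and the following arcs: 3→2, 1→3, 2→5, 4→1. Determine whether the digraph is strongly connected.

No

There is no directed path from 1 to 4, so the graph is not strongly connected.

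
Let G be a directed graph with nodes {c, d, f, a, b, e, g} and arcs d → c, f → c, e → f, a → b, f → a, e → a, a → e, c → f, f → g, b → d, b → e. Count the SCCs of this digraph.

2

{a, b, c, d, e, f} are all mutually reachable — one SCC of size 6.
{g} is an SCC by itself.
That gives 2 strongly connected components.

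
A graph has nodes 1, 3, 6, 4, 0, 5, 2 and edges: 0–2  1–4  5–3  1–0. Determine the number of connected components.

3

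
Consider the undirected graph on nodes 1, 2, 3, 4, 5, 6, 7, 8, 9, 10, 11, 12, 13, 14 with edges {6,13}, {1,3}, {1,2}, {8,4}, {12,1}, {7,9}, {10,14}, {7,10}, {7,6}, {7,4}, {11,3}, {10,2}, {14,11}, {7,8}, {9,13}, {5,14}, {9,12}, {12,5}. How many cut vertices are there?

1

Removing 7 increases the component count from 1 to 2, so 7 is a cut vertex.
By contrast removing 12 leaves 1 component; it is not a cut vertex. No other vertex is a cut vertex either.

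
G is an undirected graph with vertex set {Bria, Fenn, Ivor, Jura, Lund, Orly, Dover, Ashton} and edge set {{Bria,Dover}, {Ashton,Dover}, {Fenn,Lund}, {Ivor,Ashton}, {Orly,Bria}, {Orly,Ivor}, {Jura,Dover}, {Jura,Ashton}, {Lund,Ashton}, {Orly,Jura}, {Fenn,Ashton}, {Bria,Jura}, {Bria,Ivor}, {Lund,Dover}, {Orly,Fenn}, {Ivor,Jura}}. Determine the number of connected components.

1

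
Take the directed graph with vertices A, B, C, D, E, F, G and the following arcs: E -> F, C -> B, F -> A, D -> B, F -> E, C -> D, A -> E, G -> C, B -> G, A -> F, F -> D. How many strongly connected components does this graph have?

{B, C, D, G} are all mutually reachable — one SCC of size 4.
{A, E, F} are all mutually reachable — one SCC of size 3.
That gives 2 strongly connected components.

2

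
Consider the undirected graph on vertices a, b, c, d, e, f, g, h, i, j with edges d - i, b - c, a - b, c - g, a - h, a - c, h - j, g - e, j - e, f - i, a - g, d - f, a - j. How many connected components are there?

2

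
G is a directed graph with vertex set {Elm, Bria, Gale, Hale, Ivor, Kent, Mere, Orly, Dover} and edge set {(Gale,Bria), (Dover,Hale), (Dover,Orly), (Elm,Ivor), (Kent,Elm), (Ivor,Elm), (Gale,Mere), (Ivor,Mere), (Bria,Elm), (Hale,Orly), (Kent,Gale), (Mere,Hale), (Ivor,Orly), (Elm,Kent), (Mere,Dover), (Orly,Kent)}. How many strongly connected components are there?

1

{Elm, Bria, Gale, Hale, Ivor, Kent, Mere, Orly, Dover} are all mutually reachable — one SCC of size 9.
That gives 1 strongly connected component.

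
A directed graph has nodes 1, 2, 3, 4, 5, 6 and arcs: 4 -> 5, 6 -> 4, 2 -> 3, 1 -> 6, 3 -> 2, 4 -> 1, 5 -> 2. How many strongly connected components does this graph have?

{1, 4, 6} are all mutually reachable — one SCC of size 3.
{2, 3} are all mutually reachable — one SCC of size 2.
{5} is an SCC by itself.
That gives 3 strongly connected components.

3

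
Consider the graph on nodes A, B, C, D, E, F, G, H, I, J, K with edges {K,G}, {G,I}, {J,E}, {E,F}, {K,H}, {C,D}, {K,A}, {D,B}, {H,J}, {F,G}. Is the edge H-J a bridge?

After removing H-J, the path H-K-G-F-E-J still connects them, so the edge is not a bridge.

No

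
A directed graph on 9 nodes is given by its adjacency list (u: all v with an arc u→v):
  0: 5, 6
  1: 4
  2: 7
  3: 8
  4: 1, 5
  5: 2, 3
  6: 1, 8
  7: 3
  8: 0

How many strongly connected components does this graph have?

{0, 1, 2, 3, 4, 5, 6, 7, 8} are all mutually reachable — one SCC of size 9.
That gives 1 strongly connected component.

1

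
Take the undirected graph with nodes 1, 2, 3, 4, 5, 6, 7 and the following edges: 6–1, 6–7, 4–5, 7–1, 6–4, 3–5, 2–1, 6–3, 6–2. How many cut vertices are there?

1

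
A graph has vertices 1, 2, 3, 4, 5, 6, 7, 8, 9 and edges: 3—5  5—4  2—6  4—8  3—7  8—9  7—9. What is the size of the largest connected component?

6

1 is isolated — a component by itself.
Starting from 2 we can reach 2, 6. That is one component of size 2.
Starting from 3 we can reach 3, 4, 5, 7, 8, 9. That is one component of size 6.
The largest has 6 vertices.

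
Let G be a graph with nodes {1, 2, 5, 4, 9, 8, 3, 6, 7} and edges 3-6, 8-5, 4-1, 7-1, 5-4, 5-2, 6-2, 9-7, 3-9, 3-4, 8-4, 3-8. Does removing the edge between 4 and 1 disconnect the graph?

No

After removing 4-1, the path 4-3-9-7-1 still connects them, so the edge is not a bridge.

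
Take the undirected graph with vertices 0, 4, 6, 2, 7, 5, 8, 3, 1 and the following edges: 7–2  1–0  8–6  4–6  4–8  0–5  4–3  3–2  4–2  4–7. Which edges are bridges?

The edges on the cycle 4-8-6-4 are not bridges since each lies on that cycle.
But removing 1–0 disconnects 1 from 0; removing 5–0 disconnects 5 from 0 — these are bridges.

0-1, 0-5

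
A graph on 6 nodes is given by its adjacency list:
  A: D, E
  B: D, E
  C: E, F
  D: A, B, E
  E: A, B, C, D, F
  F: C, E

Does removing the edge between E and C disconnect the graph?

After removing E-C, the path E-F-C still connects them, so the edge is not a bridge.

No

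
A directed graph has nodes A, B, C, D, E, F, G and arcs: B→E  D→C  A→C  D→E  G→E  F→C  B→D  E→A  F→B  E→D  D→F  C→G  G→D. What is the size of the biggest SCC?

{A, B, C, D, E, F, G} are all mutually reachable — one SCC of size 7.
The largest has 7 vertices.

7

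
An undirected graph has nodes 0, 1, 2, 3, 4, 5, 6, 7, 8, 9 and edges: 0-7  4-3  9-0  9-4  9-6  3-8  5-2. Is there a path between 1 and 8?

No

The component containing 1 is {1}, and 8 is not in it.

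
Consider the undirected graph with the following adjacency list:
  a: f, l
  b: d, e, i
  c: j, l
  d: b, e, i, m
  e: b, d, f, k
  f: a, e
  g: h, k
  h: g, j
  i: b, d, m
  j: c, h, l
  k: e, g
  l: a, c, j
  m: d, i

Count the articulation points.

Removing e increases the component count from 1 to 2, so e is a cut vertex.
By contrast removing m leaves 1 component; it is not a cut vertex. No other vertex is a cut vertex either.

1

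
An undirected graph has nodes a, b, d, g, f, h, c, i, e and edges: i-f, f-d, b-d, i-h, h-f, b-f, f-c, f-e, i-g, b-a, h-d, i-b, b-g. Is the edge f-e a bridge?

Yes

Removing f-e leaves no path between f and e: the component count goes from 1 to 2. So it is a bridge.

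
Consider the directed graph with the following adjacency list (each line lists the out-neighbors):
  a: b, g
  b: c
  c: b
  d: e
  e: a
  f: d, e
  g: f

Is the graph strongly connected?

No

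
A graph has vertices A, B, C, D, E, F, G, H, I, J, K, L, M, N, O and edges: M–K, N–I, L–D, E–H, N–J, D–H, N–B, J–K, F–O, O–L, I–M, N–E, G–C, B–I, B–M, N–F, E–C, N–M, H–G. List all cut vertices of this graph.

N

Removing N increases the component count from 2 to 3, so N is a cut vertex.
By contrast removing K leaves 2 components; it is not a cut vertex. No other vertex is a cut vertex either.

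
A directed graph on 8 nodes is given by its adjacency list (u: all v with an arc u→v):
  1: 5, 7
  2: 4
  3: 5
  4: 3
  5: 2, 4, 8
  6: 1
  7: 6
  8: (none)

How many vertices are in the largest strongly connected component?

4

{2, 3, 4, 5} are all mutually reachable — one SCC of size 4.
{1, 6, 7} are all mutually reachable — one SCC of size 3.
{8} is an SCC by itself.
The largest has 4 vertices.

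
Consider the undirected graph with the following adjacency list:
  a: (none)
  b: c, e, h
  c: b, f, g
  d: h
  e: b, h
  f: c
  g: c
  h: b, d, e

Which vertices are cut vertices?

Removing b increases the component count from 2 to 3, so b is a cut vertex.
Removing c increases the component count from 2 to 4, so c is a cut vertex.
Removing h increases the component count from 2 to 3, so h is a cut vertex.
By contrast removing d leaves 2 components; it is not a cut vertex. No other vertex is a cut vertex either.

b, c, h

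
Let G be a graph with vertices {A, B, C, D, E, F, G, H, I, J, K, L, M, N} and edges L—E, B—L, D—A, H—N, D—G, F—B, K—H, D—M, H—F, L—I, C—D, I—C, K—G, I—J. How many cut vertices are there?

4

Removing D increases the component count from 1 to 3, so D is a cut vertex.
Removing H increases the component count from 1 to 2, so H is a cut vertex.
Removing I increases the component count from 1 to 2, so I is a cut vertex.
Likewise L is a cut vertex.
By contrast removing G leaves 1 component; it is not a cut vertex. No other vertex is a cut vertex either.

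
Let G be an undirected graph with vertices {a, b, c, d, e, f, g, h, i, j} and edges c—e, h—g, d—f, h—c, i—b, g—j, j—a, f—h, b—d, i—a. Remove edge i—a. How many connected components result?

1

i and a are still connected via i-b-d-f-h-g-j-a, so the component count stays at 1.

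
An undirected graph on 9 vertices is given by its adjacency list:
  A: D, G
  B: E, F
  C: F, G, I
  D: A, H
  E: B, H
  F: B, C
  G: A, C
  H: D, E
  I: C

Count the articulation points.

1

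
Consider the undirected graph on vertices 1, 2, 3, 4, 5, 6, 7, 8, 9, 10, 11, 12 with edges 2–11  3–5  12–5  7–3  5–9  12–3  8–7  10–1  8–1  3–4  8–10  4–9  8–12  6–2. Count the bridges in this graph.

The edges on the cycle 8-10-1-8 are not bridges since each lies on that cycle.
But removing 2–11 disconnects 2 from 11; removing 6–2 disconnects 6 from 2 — these are bridges.
That makes 2 bridges.

2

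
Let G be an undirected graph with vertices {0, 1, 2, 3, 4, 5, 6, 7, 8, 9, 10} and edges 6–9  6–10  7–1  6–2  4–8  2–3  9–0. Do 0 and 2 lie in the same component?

Yes

From 0 we can reach 0, 2, 3, 6, 9, 10, which includes 2.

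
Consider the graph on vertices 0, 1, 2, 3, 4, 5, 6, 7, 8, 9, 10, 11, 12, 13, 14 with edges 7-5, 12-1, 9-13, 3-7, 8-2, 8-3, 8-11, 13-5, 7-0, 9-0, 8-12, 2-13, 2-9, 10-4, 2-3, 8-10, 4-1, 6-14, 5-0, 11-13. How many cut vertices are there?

Removing 8 increases the component count from 2 to 3, so 8 is a cut vertex.
By contrast removing 1 leaves 2 components; it is not a cut vertex. No other vertex is a cut vertex either.

1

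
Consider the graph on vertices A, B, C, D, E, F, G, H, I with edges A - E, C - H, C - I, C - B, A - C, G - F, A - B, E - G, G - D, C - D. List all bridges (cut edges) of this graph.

C-H, C-I, F-G

The edges on the cycle A-E-G-D-C-A are not bridges since each lies on that cycle.
But removing F - G disconnects F from G; removing C - H disconnects C from H; removing C - I disconnects C from I — these are bridges.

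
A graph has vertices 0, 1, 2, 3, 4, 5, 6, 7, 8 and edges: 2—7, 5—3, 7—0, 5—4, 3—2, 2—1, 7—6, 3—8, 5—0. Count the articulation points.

Removing 2 increases the component count from 1 to 2, so 2 is a cut vertex.
Removing 3 increases the component count from 1 to 2, so 3 is a cut vertex.
Removing 5 increases the component count from 1 to 2, so 5 is a cut vertex.
Likewise 7 is a cut vertex.
By contrast removing 0 leaves 1 component; it is not a cut vertex. No other vertex is a cut vertex either.

4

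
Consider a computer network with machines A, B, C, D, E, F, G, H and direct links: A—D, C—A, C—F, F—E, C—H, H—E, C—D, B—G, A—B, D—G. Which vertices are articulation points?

C

Removing C increases the component count from 1 to 2, so C is a cut vertex.
By contrast removing A leaves 1 component; it is not a cut vertex. No other vertex is a cut vertex either.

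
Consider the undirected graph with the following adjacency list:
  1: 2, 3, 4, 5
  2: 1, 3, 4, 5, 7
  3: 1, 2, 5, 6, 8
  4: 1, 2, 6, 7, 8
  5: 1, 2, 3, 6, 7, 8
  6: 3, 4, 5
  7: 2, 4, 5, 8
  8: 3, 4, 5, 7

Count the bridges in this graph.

0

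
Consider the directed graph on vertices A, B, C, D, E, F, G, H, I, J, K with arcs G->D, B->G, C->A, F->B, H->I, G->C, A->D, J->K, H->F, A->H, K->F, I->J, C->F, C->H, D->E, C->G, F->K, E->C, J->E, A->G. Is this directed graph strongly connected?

Yes

From F we can reach every vertex (A, B, C, D, E, F, G, H, I, J, K), and every vertex can reach F (A, B, C, D, E, F, G, H, I, J, K). So the whole graph is one strongly connected component.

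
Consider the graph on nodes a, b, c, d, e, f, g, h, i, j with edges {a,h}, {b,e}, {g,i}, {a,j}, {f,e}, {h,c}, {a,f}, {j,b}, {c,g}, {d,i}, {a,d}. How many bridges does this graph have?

0

The edges on the cycle a-j-b-e-f-a are not bridges since each lies on that cycle.
Every edge lies on some cycle, so there are no bridges.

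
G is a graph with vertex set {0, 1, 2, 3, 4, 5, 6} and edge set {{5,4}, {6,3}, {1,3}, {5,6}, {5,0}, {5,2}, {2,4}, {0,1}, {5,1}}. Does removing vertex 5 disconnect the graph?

Deleting 5 raises the number of components from 1 to 2, so 5 is a cut vertex.

Yes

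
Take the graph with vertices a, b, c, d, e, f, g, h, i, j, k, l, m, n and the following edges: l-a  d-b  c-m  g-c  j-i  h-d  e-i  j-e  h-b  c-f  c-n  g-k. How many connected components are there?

Starting from a we can reach a, l. That is one component of size 2.
Starting from e we can reach e, i, j. That is one component of size 3.
Starting from b we can reach b, d, h. That is one component of size 3.
Starting from c we can reach c, f, g, k, m, n. That is one component of size 6.
Total: 4 components.

4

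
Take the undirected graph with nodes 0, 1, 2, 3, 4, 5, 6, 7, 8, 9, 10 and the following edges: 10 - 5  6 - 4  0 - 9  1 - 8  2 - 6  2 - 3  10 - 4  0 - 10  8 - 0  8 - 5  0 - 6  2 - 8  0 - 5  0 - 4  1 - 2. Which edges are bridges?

The edges on the cycle 0-10-4-6-0 are not bridges since each lies on that cycle.
But removing 2 - 3 disconnects 2 from 3; removing 9 - 0 disconnects 9 from 0 — these are bridges.

0-9, 2-3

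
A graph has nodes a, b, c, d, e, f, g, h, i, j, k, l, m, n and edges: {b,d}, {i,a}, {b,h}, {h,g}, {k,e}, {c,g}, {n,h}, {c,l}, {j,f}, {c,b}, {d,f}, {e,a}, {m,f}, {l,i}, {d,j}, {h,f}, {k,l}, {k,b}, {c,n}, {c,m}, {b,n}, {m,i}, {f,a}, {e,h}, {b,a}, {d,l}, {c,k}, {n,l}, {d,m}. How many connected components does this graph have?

1

Starting from a we can reach a, b, c, d, e, f, g, h, i, j, k, l, m, n. That is one component of size 14.
Total: 1 component.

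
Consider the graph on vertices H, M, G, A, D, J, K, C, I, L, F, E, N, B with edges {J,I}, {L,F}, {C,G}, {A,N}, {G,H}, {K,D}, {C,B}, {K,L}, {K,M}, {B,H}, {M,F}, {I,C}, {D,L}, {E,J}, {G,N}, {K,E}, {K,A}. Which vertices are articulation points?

Removing K increases the component count from 1 to 2, so K is a cut vertex.
By contrast removing C leaves 1 component; it is not a cut vertex. No other vertex is a cut vertex either.

K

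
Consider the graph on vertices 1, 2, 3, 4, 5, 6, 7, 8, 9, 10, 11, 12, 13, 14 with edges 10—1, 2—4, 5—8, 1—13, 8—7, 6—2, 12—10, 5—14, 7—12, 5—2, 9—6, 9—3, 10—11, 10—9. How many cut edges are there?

The edges on the cycle 5-8-7-12-10-9-6-2-5 are not bridges since each lies on that cycle.
But removing 1—10 disconnects 1 from 10; removing 3—9 disconnects 3 from 9; removing 5—14 disconnects 5 from 14; removing 1—13 disconnects 1 from 13 — these are bridges.
In total 6 edges are bridges.

6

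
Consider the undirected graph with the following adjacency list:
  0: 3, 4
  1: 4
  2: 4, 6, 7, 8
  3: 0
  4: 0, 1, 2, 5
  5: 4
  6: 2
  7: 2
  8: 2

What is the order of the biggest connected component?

9

Starting from 0 we can reach 0, 1, 2, 3, 4, 5, 6, 7, 8. That is one component of size 9.
The largest has 9 vertices.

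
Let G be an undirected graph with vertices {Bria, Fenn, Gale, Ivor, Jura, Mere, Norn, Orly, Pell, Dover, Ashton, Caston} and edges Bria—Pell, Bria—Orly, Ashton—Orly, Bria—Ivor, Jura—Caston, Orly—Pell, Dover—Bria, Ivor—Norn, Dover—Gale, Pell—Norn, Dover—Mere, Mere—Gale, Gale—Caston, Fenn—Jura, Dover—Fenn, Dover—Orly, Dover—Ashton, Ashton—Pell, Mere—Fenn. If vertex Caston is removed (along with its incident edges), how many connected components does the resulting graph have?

1

With Caston gone, the remaining components are: {Bria, Fenn, Gale, Ivor, Jura, Mere, Norn, Orly, Pell, Dover, Ashton}.
That is 1 component.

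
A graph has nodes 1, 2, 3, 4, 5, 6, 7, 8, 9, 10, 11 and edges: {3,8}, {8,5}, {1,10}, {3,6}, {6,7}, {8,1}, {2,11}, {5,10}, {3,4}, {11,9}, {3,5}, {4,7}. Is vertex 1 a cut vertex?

Deleting 1 leaves 2 components (was 2), so 1 is not a cut vertex.

No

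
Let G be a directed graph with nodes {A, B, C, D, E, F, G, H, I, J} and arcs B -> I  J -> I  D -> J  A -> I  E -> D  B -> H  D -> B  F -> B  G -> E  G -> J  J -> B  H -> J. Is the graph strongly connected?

There is no directed path from H to A, so the graph is not strongly connected.

No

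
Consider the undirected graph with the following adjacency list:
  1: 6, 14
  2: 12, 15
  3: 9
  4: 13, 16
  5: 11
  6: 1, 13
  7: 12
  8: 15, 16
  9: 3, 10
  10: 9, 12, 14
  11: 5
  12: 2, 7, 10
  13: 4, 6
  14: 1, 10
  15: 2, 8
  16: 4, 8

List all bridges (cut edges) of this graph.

10-9, 11-5, 12-7, 3-9

The edges on the cycle 6-1-14-10-12-2-15-8-16-4-13-6 are not bridges since each lies on that cycle.
But removing 11-5 disconnects 11 from 5; removing 9-10 disconnects 9 from 10; removing 9-3 disconnects 9 from 3; removing 12-7 disconnects 12 from 7 — these are bridges.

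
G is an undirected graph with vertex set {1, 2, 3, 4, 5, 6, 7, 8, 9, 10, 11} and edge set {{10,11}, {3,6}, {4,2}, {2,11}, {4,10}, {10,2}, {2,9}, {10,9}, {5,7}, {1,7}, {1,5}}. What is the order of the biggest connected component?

8 is isolated — a component by itself.
Starting from 3 we can reach 3, 6. That is one component of size 2.
Starting from 1 we can reach 1, 5, 7. That is one component of size 3.
Starting from 2 we can reach 2, 4, 9, 10, 11. That is one component of size 5.
The largest has 5 vertices.

5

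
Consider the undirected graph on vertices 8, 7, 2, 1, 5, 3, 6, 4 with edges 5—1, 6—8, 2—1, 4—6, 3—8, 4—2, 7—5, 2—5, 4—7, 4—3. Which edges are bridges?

The edges on the cycle 4-3-8-6-4 are not bridges since each lies on that cycle.
Every edge lies on some cycle, so there are no bridges.

none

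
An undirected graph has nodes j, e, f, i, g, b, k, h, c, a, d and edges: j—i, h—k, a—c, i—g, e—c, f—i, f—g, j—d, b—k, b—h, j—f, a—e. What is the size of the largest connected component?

5

Starting from b we can reach b, h, k. That is one component of size 3.
Starting from a we can reach a, c, e. That is one component of size 3.
Starting from d we can reach d, f, g, i, j. That is one component of size 5.
The largest has 5 vertices.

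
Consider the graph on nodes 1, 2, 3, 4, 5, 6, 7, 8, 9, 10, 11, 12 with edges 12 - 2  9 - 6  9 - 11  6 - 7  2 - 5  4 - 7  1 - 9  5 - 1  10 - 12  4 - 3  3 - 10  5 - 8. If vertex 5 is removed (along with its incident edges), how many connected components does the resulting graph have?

2

With 5 gone, the remaining components are: {8}; {1, 2, 3, 4, 6, 7, 9, 10, 11, 12}.
That is 2 components.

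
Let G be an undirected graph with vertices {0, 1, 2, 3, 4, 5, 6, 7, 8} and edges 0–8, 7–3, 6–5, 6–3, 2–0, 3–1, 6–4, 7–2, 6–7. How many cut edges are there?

6

The edges on the cycle 6-7-3-6 are not bridges since each lies on that cycle.
But removing 7–2 disconnects 7 from 2; removing 6–5 disconnects 6 from 5; removing 6–4 disconnects 6 from 4; removing 2–0 disconnects 2 from 0 — these are bridges.
In total 6 edges are bridges.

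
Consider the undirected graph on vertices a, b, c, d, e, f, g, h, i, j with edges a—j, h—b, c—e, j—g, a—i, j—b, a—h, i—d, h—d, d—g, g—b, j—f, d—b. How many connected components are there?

2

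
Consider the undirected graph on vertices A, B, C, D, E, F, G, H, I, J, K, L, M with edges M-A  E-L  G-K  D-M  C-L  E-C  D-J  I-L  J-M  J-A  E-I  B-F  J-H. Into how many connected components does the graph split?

4

Starting from G we can reach G, K. That is one component of size 2.
Starting from B we can reach B, F. That is one component of size 2.
Starting from C we can reach C, E, I, L. That is one component of size 4.
Starting from A we can reach A, D, H, J, M. That is one component of size 5.
Total: 4 components.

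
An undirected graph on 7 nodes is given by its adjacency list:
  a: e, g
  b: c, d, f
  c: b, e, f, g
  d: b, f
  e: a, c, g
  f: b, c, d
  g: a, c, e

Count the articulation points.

Removing c increases the component count from 1 to 2, so c is a cut vertex.
By contrast removing d leaves 1 component; it is not a cut vertex. No other vertex is a cut vertex either.

1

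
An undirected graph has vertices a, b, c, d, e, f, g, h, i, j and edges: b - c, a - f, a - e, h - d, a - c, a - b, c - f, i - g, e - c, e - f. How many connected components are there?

4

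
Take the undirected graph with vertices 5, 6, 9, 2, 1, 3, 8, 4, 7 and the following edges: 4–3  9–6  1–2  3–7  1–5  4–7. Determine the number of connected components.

4

8 is isolated — a component by itself.
Starting from 6 we can reach 6, 9. That is one component of size 2.
Starting from 1 we can reach 1, 2, 5. That is one component of size 3.
Starting from 3 we can reach 3, 4, 7. That is one component of size 3.
Total: 4 components.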